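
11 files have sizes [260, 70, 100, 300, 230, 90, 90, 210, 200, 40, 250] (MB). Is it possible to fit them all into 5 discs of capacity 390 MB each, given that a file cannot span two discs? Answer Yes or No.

Total = 1840 MB; ⌈1840/390⌉ = 5.
6 files each exceed half the capacity and cannot share a disc, forcing at least 6 discs.
At least 6 discs are required, but only 5 are allowed.

No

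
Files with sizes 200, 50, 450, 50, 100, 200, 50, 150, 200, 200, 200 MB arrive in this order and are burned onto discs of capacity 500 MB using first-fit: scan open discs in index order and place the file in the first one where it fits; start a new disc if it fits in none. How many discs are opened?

5

  200 → disc 1 (new)  [load 200/500]
  50 → disc 1  [load 250/500]
  450 → disc 2 (new)  [load 450/500]
  50 → disc 1  [load 300/500]
  100 → disc 1  [load 400/500]
  200 → disc 3 (new)  [load 200/500]
  50 → disc 1  [load 450/500]
  150 → disc 3  [load 350/500]
  200 → disc 4 (new)  [load 200/500]
  200 → disc 4  [load 400/500]
  200 → disc 5 (new)  [load 200/500]
5 discs opened.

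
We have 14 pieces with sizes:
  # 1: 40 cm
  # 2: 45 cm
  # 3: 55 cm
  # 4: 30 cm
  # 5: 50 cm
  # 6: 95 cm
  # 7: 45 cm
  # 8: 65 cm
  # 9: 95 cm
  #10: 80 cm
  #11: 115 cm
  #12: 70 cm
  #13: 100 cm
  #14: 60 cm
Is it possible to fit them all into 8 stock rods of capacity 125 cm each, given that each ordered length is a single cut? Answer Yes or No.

No

Total = 945 cm; ⌈945/125⌉ = 8.
The bound of 8 does not rule out 8, but exhaustive search shows no assignment into 8 stock rods of capacity 125 cm exists — the minimum is 9.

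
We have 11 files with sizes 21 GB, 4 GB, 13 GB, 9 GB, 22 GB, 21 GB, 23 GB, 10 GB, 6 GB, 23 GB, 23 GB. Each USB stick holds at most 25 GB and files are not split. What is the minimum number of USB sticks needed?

Total = 23 + 23 + 23 + 22 + 21 + 21 + 13 + 10 + 9 + 6 + 4 = 175 GB.
Lower bound: ⌈175/25⌉ = 7 USB sticks.
A packing using 8 USB sticks:
  USB stick 1: 23 = 23
  USB stick 2: 23 = 23
  USB stick 3: 23 = 23
  USB stick 4: 22 = 22
  USB stick 5: 21 + 4 = 25
  USB stick 6: 21 = 21
  USB stick 7: 13 + 10 = 23
  USB stick 8: 9 + 6 = 15
No arrangement into 7 USB sticks stays within capacity, so 8 is optimal.

8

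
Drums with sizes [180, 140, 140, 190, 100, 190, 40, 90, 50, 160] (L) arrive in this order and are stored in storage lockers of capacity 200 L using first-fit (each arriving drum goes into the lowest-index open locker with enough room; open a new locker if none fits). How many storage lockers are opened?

  180 → locker 1 (new)  [load 180/200]
  140 → locker 2 (new)  [load 140/200]
  140 → locker 3 (new)  [load 140/200]
  190 → locker 4 (new)  [load 190/200]
  100 → locker 5 (new)  [load 100/200]
  190 → locker 6 (new)  [load 190/200]
  40 → locker 2  [load 180/200]
  90 → locker 5  [load 190/200]
  50 → locker 3  [load 190/200]
  160 → locker 7 (new)  [load 160/200]
7 storage lockers opened.

7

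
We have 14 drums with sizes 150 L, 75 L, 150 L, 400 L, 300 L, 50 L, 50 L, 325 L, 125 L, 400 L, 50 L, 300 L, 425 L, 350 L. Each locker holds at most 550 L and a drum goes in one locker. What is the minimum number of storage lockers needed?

Total = 425 + 400 + 400 + 350 + 325 + 300 + 300 + 150 + 150 + 125 + 75 + 50 + 50 + 50 = 3150 L.
Lower bound: ⌈3150/550⌉ = 6 storage lockers.
Also, 7 drums each exceed 275 L, and no two of those can share a locker, so at least 7 storage lockers are needed.
A packing using 7 storage lockers:
  locker 1: 425 + 125 = 550
  locker 2: 400 + 150 = 550
  locker 3: 400 + 150 = 550
  locker 4: 350 + 75 + 50 + 50 = 525
  locker 5: 325 + 50 = 375
  locker 6: 300 = 300
  locker 7: 300 = 300
This matches the lower bound, so 7 is optimal.

7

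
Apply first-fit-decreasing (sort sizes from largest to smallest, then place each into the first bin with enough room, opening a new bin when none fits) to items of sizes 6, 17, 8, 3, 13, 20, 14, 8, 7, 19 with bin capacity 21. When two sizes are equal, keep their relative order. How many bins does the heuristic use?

6

Sorted descending: 20, 19, 17, 14, 13, 8, 8, 7, 6, 3.
  20 → bin 1 (new)  [load 20/21]
  19 → bin 2 (new)  [load 19/21]
  17 → bin 3 (new)  [load 17/21]
  14 → bin 4 (new)  [load 14/21]
  13 → bin 5 (new)  [load 13/21]
  8 → bin 5  [load 21/21]
  8 → bin 6 (new)  [load 8/21]
  7 → bin 4  [load 21/21]
  6 → bin 6  [load 14/21]
  3 → bin 3  [load 20/21]
6 bins opened.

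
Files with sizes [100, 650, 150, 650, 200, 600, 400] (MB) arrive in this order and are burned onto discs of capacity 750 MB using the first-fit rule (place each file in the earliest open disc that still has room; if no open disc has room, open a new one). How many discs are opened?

  100 → disc 1 (new)  [load 100/750]
  650 → disc 1  [load 750/750]
  150 → disc 2 (new)  [load 150/750]
  650 → disc 3 (new)  [load 650/750]
  200 → disc 2  [load 350/750]
  600 → disc 4 (new)  [load 600/750]
  400 → disc 2  [load 750/750]
4 discs opened.

4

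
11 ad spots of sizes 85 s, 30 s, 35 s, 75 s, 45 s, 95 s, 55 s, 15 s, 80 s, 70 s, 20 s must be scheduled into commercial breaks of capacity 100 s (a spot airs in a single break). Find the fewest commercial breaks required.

Total = 95 + 85 + 80 + 75 + 70 + 55 + 45 + 35 + 30 + 20 + 15 = 605 s.
Lower bound: ⌈605/100⌉ = 7 commercial breaks.
A packing using 7 commercial breaks:
  break 1: 95 = 95
  break 2: 85 + 15 = 100
  break 3: 80 + 20 = 100
  break 4: 75 = 75
  break 5: 70 + 30 = 100
  break 6: 55 + 45 = 100
  break 7: 35 = 35
This matches the lower bound, so 7 is optimal.

7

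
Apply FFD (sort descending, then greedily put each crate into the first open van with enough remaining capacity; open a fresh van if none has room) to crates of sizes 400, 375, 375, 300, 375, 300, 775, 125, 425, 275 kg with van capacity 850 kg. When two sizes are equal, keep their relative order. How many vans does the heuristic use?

Sorted descending: 775, 425, 400, 375, 375, 375, 300, 300, 275, 125.
  775 → van 1 (new)  [load 775/850]
  425 → van 2 (new)  [load 425/850]
  400 → van 2  [load 825/850]
  375 → van 3 (new)  [load 375/850]
  375 → van 3  [load 750/850]
  375 → van 4 (new)  [load 375/850]
  300 → van 4  [load 675/850]
  300 → van 5 (new)  [load 300/850]
  275 → van 5  [load 575/850]
  125 → van 4  [load 800/850]
5 vans opened.

5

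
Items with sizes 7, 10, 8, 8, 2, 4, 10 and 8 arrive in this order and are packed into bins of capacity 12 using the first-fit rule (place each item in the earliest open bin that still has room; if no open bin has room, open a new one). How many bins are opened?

6

  7 → bin 1 (new)  [load 7/12]
  10 → bin 2 (new)  [load 10/12]
  8 → bin 3 (new)  [load 8/12]
  8 → bin 4 (new)  [load 8/12]
  2 → bin 1  [load 9/12]
  4 → bin 3  [load 12/12]
  10 → bin 5 (new)  [load 10/12]
  8 → bin 6 (new)  [load 8/12]
6 bins opened.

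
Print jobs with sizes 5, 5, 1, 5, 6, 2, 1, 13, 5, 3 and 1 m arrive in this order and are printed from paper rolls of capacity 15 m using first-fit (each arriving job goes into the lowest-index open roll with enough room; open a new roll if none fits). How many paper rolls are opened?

4

  5 → roll 1 (new)  [load 5/15]
  5 → roll 1  [load 10/15]
  1 → roll 1  [load 11/15]
  5 → roll 2 (new)  [load 5/15]
  6 → roll 2  [load 11/15]
  2 → roll 1  [load 13/15]
  1 → roll 1  [load 14/15]
  13 → roll 3 (new)  [load 13/15]
  5 → roll 4 (new)  [load 5/15]
  3 → roll 2  [load 14/15]
  1 → roll 1  [load 15/15]
4 paper rolls opened.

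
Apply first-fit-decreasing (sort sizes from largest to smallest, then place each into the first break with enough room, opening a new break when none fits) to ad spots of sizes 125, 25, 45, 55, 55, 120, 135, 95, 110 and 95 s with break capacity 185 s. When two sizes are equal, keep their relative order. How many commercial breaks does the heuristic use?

Sorted descending: 135, 125, 120, 110, 95, 95, 55, 55, 45, 25.
  135 → break 1 (new)  [load 135/185]
  125 → break 2 (new)  [load 125/185]
  120 → break 3 (new)  [load 120/185]
  110 → break 4 (new)  [load 110/185]
  95 → break 5 (new)  [load 95/185]
  95 → break 6 (new)  [load 95/185]
  55 → break 2  [load 180/185]
  55 → break 3  [load 175/185]
  45 → break 1  [load 180/185]
  25 → break 4  [load 135/185]
6 commercial breaks opened.

6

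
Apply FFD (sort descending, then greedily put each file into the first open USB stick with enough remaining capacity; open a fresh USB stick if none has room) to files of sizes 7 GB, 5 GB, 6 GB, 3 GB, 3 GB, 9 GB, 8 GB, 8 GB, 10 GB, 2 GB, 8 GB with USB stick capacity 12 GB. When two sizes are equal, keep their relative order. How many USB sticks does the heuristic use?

Sorted descending: 10, 9, 8, 8, 8, 7, 6, 5, 3, 3, 2.
  10 → USB stick 1 (new)  [load 10/12]
  9 → USB stick 2 (new)  [load 9/12]
  8 → USB stick 3 (new)  [load 8/12]
  8 → USB stick 4 (new)  [load 8/12]
  8 → USB stick 5 (new)  [load 8/12]
  7 → USB stick 6 (new)  [load 7/12]
  6 → USB stick 7 (new)  [load 6/12]
  5 → USB stick 6  [load 12/12]
  3 → USB stick 2  [load 12/12]
  3 → USB stick 3  [load 11/12]
  2 → USB stick 1  [load 12/12]
7 USB sticks opened.

7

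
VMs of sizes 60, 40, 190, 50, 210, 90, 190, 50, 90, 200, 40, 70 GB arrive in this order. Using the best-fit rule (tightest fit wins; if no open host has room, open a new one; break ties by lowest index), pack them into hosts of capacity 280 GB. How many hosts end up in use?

  60 → host 1 (new)  [load 60/280]
  40 → host 1  [load 100/280]
  190 → host 2 (new)  [load 190/280]
  50 → host 2  [load 240/280]
  210 → host 3 (new)  [load 210/280]
  90 → host 1  [load 190/280]
  190 → host 4 (new)  [load 190/280]
  50 → host 3  [load 260/280]
  90 → host 1  [load 280/280]
  200 → host 5 (new)  [load 200/280]
  40 → host 2  [load 280/280]
  70 → host 5  [load 270/280]
5 hosts opened.

5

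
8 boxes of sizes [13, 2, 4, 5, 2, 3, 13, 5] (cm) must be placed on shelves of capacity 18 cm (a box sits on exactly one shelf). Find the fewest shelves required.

Total = 13 + 13 + 5 + 5 + 4 + 3 + 2 + 2 = 47 cm.
Lower bound: ⌈47/18⌉ = 3 shelves.
A packing using 3 shelves:
  shelf 1: 13 + 5 = 18
  shelf 2: 13 + 5 = 18
  shelf 3: 4 + 3 + 2 + 2 = 11
This matches the lower bound, so 3 is optimal.

3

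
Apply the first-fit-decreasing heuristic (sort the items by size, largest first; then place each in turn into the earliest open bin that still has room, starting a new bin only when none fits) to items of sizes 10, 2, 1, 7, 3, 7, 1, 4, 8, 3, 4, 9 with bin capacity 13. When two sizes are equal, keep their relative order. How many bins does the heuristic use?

Sorted descending: 10, 9, 8, 7, 7, 4, 4, 3, 3, 2, 1, 1.
  10 → bin 1 (new)  [load 10/13]
  9 → bin 2 (new)  [load 9/13]
  8 → bin 3 (new)  [load 8/13]
  7 → bin 4 (new)  [load 7/13]
  7 → bin 5 (new)  [load 7/13]
  4 → bin 2  [load 13/13]
  4 → bin 3  [load 12/13]
  3 → bin 1  [load 13/13]
  3 → bin 4  [load 10/13]
  2 → bin 4  [load 12/13]
  1 → bin 3  [load 13/13]
  1 → bin 4  [load 13/13]
5 bins opened.

5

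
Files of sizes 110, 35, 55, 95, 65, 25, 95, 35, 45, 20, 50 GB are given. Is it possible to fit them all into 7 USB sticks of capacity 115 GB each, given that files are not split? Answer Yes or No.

Yes

A valid assignment using 6 USB sticks:
  USB stick 1: 110 = 110
  USB stick 2: 95 + 20 = 115
  USB stick 3: 95 = 95
  USB stick 4: 65 + 50 = 115
  USB stick 5: 55 + 45 = 100
  USB stick 6: 35 + 35 + 25 = 95
That uses only 6 ≤ 7, so 7 USB sticks are enough.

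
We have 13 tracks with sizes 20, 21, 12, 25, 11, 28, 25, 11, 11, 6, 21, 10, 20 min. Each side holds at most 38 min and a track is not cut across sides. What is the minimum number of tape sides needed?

Total = 28 + 25 + 25 + 21 + 21 + 20 + 20 + 12 + 11 + 11 + 11 + 10 + 6 = 221 min.
Lower bound: ⌈221/38⌉ = 6 tape sides.
Also, 7 tracks each exceed 19 min, and no two of those can share a side, so at least 7 tape sides are needed.
A packing using 7 tape sides:
  side 1: 28 + 10 = 38
  side 2: 25 + 12 = 37
  side 3: 25 + 11 = 36
  side 4: 21 + 11 + 6 = 38
  side 5: 21 + 11 = 32
  side 6: 20 = 20
  side 7: 20 = 20
This matches the lower bound, so 7 is optimal.

7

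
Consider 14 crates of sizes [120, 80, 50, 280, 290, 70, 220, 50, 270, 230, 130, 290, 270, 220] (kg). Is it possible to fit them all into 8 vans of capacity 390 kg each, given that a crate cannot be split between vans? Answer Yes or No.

A valid assignment using 8 vans:
  van 1: 290 + 80 = 370
  van 2: 290 + 70 = 360
  van 3: 280 + 50 + 50 = 380
  van 4: 270 + 120 = 390
  van 5: 270 = 270
  van 6: 230 + 130 = 360
  van 7: 220 = 220
  van 8: 220 = 220
Every load is within 390 kg, so 8 vans suffice.

Yes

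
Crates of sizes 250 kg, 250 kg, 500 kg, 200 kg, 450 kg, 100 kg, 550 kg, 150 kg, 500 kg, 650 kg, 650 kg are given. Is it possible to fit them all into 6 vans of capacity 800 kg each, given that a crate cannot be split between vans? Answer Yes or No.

Yes

A valid assignment using 6 vans:
  van 1: 650 + 150 = 800
  van 2: 650 + 100 = 750
  van 3: 550 + 250 = 800
  van 4: 500 + 250 = 750
  van 5: 500 + 200 = 700
  van 6: 450 = 450
Every load is within 800 kg, so 6 vans suffice.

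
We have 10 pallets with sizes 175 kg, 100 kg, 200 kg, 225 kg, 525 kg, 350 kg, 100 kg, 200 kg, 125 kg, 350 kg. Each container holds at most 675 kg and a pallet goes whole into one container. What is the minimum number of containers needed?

4

Total = 525 + 350 + 350 + 225 + 200 + 200 + 175 + 125 + 100 + 100 = 2350 kg.
Lower bound: ⌈2350/675⌉ = 4 containers.
A packing using 4 containers:
  container 1: 525 + 125 = 650
  container 2: 350 + 225 + 100 = 675
  container 3: 350 + 200 + 100 = 650
  container 4: 200 + 175 = 375
This matches the lower bound, so 4 is optimal.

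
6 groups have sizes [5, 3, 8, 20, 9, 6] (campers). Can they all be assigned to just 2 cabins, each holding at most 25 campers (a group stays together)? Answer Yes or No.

Total = 51 campers; ⌈51/25⌉ = 3.
At least 3 cabins are required, but only 2 are allowed.

No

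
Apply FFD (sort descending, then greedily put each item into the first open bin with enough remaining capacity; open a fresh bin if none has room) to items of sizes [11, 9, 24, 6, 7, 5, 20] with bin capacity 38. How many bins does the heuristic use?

3

Sorted descending: 24, 20, 11, 9, 7, 6, 5.
  24 → bin 1 (new)  [load 24/38]
  20 → bin 2 (new)  [load 20/38]
  11 → bin 1  [load 35/38]
  9 → bin 2  [load 29/38]
  7 → bin 2  [load 36/38]
  6 → bin 3 (new)  [load 6/38]
  5 → bin 3  [load 11/38]
3 bins opened.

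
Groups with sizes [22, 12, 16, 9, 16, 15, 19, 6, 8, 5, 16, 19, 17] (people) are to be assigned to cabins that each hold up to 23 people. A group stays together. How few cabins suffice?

9

Total = 22 + 19 + 19 + 17 + 16 + 16 + 16 + 15 + 12 + 9 + 8 + 6 + 5 = 180 people.
Lower bound: ⌈180/23⌉ = 8 cabins.
Also, 9 groups each exceed 23/2 people, and no two of those can share a cabin, so at least 9 cabins are needed.
A packing using 9 cabins:
  cabin 1: 22 = 22
  cabin 2: 19 = 19
  cabin 3: 19 = 19
  cabin 4: 17 + 6 = 23
  cabin 5: 16 + 5 = 21
  cabin 6: 16 = 16
  cabin 7: 16 = 16
  cabin 8: 15 + 8 = 23
  cabin 9: 12 + 9 = 21
This matches the lower bound, so 9 is optimal.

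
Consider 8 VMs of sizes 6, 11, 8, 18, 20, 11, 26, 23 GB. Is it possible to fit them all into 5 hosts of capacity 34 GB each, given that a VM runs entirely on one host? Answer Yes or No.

Yes

A valid assignment using 4 hosts:
  host 1: 26 + 8 = 34
  host 2: 23 + 11 = 34
  host 3: 20 + 11 = 31
  host 4: 18 + 6 = 24
That uses only 4 ≤ 5, so 5 hosts are enough.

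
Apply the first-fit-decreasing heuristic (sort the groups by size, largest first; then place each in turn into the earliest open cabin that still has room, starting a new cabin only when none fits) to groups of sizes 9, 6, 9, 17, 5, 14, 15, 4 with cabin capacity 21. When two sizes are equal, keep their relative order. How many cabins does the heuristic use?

Sorted descending: 17, 15, 14, 9, 9, 6, 5, 4.
  17 → cabin 1 (new)  [load 17/21]
  15 → cabin 2 (new)  [load 15/21]
  14 → cabin 3 (new)  [load 14/21]
  9 → cabin 4 (new)  [load 9/21]
  9 → cabin 4  [load 18/21]
  6 → cabin 2  [load 21/21]
  5 → cabin 3  [load 19/21]
  4 → cabin 1  [load 21/21]
4 cabins opened.

4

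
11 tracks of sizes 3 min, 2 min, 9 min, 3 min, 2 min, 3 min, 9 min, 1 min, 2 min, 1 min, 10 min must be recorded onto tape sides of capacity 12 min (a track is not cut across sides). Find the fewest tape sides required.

4

Total = 10 + 9 + 9 + 3 + 3 + 3 + 2 + 2 + 2 + 1 + 1 = 45 min.
Lower bound: ⌈45/12⌉ = 4 tape sides.
A packing using 4 tape sides:
  side 1: 10 + 2 = 12
  side 2: 9 + 3 = 12
  side 3: 9 + 3 = 12
  side 4: 3 + 2 + 2 + 1 + 1 = 9
This matches the lower bound, so 4 is optimal.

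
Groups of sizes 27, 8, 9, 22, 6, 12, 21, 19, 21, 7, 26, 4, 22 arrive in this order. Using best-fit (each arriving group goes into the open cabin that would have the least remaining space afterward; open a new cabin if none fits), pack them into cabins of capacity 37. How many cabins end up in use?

  27 → cabin 1 (new)  [load 27/37]
  8 → cabin 1  [load 35/37]
  9 → cabin 2 (new)  [load 9/37]
  22 → cabin 2  [load 31/37]
  6 → cabin 2  [load 37/37]
  12 → cabin 3 (new)  [load 12/37]
  21 → cabin 3  [load 33/37]
  19 → cabin 4 (new)  [load 19/37]
  21 → cabin 5 (new)  [load 21/37]
  7 → cabin 5  [load 28/37]
  26 → cabin 6 (new)  [load 26/37]
  4 → cabin 3  [load 37/37]
  22 → cabin 7 (new)  [load 22/37]
7 cabins opened.

7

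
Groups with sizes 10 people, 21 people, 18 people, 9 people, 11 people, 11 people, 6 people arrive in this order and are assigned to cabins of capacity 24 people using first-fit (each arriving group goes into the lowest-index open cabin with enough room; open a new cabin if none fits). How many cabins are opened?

4

  10 → cabin 1 (new)  [load 10/24]
  21 → cabin 2 (new)  [load 21/24]
  18 → cabin 3 (new)  [load 18/24]
  9 → cabin 1  [load 19/24]
  11 → cabin 4 (new)  [load 11/24]
  11 → cabin 4  [load 22/24]
  6 → cabin 3  [load 24/24]
4 cabins opened.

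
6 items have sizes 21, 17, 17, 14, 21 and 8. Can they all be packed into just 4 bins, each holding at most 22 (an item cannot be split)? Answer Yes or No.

Total = 98; ⌈98/22⌉ = 5.
At least 5 bins are required, but only 4 are allowed.

No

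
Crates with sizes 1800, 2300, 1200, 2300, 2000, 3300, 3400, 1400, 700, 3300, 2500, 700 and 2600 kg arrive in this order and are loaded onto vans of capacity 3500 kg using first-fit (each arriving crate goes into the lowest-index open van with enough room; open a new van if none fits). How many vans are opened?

  1800 → van 1 (new)  [load 1800/3500]
  2300 → van 2 (new)  [load 2300/3500]
  1200 → van 1  [load 3000/3500]
  2300 → van 3 (new)  [load 2300/3500]
  2000 → van 4 (new)  [load 2000/3500]
  3300 → van 5 (new)  [load 3300/3500]
  3400 → van 6 (new)  [load 3400/3500]
  1400 → van 4  [load 3400/3500]
  700 → van 2  [load 3000/3500]
  3300 → van 7 (new)  [load 3300/3500]
  2500 → van 8 (new)  [load 2500/3500]
  700 → van 3  [load 3000/3500]
  2600 → van 9 (new)  [load 2600/3500]
9 vans opened.

9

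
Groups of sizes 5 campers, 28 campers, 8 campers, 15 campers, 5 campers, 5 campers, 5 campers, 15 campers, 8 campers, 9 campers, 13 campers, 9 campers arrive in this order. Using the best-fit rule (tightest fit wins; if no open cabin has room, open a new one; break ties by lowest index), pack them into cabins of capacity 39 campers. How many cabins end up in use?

4

  5 → cabin 1 (new)  [load 5/39]
  28 → cabin 1  [load 33/39]
  8 → cabin 2 (new)  [load 8/39]
  15 → cabin 2  [load 23/39]
  5 → cabin 1  [load 38/39]
  5 → cabin 2  [load 28/39]
  5 → cabin 2  [load 33/39]
  15 → cabin 3 (new)  [load 15/39]
  8 → cabin 3  [load 23/39]
  9 → cabin 3  [load 32/39]
  13 → cabin 4 (new)  [load 13/39]
  9 → cabin 4  [load 22/39]
4 cabins opened.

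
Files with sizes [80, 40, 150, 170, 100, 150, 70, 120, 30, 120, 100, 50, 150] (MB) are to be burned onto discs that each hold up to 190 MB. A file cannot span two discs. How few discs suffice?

Total = 170 + 150 + 150 + 150 + 120 + 120 + 100 + 100 + 80 + 70 + 50 + 40 + 30 = 1330 MB.
Lower bound: ⌈1330/190⌉ = 7 discs.
Also, 8 files each exceed 95 MB, and no two of those can share a disc, so at least 8 discs are needed.
A packing using 8 discs:
  disc 1: 170 = 170
  disc 2: 150 + 40 = 190
  disc 3: 150 + 30 = 180
  disc 4: 150 = 150
  disc 5: 120 + 70 = 190
  disc 6: 120 + 50 = 170
  disc 7: 100 + 80 = 180
  disc 8: 100 = 100
This matches the lower bound, so 8 is optimal.

8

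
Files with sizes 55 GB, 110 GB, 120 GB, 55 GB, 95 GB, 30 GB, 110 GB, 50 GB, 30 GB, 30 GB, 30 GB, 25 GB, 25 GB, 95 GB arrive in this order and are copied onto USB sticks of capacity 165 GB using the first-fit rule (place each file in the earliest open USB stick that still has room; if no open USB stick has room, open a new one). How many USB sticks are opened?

6

  55 → USB stick 1 (new)  [load 55/165]
  110 → USB stick 1  [load 165/165]
  120 → USB stick 2 (new)  [load 120/165]
  55 → USB stick 3 (new)  [load 55/165]
  95 → USB stick 3  [load 150/165]
  30 → USB stick 2  [load 150/165]
  110 → USB stick 4 (new)  [load 110/165]
  50 → USB stick 4  [load 160/165]
  30 → USB stick 5 (new)  [load 30/165]
  30 → USB stick 5  [load 60/165]
  30 → USB stick 5  [load 90/165]
  25 → USB stick 5  [load 115/165]
  25 → USB stick 5  [load 140/165]
  95 → USB stick 6 (new)  [load 95/165]
6 USB sticks opened.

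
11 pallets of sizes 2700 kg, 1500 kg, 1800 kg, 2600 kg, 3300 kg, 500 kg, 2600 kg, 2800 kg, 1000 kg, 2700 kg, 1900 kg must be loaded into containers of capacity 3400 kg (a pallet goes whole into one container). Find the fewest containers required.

Total = 3300 + 2800 + 2700 + 2700 + 2600 + 2600 + 1900 + 1800 + 1500 + 1000 + 500 = 23400 kg.
Lower bound: ⌈23400/3400⌉ = 7 containers.
Also, 8 pallets each exceed 1700 kg, and no two of those can share a container, so at least 8 containers are needed.
A packing using 8 containers:
  container 1: 3300 = 3300
  container 2: 2800 + 500 = 3300
  container 3: 2700 = 2700
  container 4: 2700 = 2700
  container 5: 2600 = 2600
  container 6: 2600 = 2600
  container 7: 1900 + 1500 = 3400
  container 8: 1800 + 1000 = 2800
This matches the lower bound, so 8 is optimal.

8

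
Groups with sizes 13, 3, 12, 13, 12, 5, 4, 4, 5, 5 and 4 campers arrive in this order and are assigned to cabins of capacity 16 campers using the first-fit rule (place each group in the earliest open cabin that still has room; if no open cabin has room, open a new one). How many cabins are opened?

  13 → cabin 1 (new)  [load 13/16]
  3 → cabin 1  [load 16/16]
  12 → cabin 2 (new)  [load 12/16]
  13 → cabin 3 (new)  [load 13/16]
  12 → cabin 4 (new)  [load 12/16]
  5 → cabin 5 (new)  [load 5/16]
  4 → cabin 2  [load 16/16]
  4 → cabin 4  [load 16/16]
  5 → cabin 5  [load 10/16]
  5 → cabin 5  [load 15/16]
  4 → cabin 6 (new)  [load 4/16]
6 cabins opened.

6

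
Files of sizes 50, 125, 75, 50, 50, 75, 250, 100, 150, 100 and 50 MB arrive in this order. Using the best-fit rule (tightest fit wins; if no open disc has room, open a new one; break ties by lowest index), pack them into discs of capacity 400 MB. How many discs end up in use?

  50 → disc 1 (new)  [load 50/400]
  125 → disc 1  [load 175/400]
  75 → disc 1  [load 250/400]
  50 → disc 1  [load 300/400]
  50 → disc 1  [load 350/400]
  75 → disc 2 (new)  [load 75/400]
  250 → disc 2  [load 325/400]
  100 → disc 3 (new)  [load 100/400]
  150 → disc 3  [load 250/400]
  100 → disc 3  [load 350/400]
  50 → disc 1  [load 400/400]
3 discs opened.

3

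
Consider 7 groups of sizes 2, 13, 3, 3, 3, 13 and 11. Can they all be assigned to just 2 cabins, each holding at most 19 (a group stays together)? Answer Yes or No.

No

Total = 48; ⌈48/19⌉ = 3.
At least 3 cabins are required, but only 2 are allowed.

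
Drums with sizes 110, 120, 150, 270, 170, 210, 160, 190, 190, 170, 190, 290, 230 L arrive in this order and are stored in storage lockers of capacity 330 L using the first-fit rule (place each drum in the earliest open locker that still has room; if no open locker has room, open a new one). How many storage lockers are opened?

  110 → locker 1 (new)  [load 110/330]
  120 → locker 1  [load 230/330]
  150 → locker 2 (new)  [load 150/330]
  270 → locker 3 (new)  [load 270/330]
  170 → locker 2  [load 320/330]
  210 → locker 4 (new)  [load 210/330]
  160 → locker 5 (new)  [load 160/330]
  190 → locker 6 (new)  [load 190/330]
  190 → locker 7 (new)  [load 190/330]
  170 → locker 5  [load 330/330]
  190 → locker 8 (new)  [load 190/330]
  290 → locker 9 (new)  [load 290/330]
  230 → locker 10 (new)  [load 230/330]
10 storage lockers opened.

10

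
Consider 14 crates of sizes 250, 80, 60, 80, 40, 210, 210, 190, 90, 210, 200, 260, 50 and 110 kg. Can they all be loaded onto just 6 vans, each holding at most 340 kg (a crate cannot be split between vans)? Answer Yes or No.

Total = 2040 kg; ⌈2040/340⌉ = 6.
7 crates each exceed half the capacity and cannot share a van, forcing at least 7 vans.
At least 7 vans are required, but only 6 are allowed.

No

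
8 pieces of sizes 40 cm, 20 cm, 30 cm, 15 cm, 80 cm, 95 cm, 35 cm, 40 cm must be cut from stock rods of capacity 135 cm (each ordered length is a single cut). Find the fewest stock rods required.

3

Total = 95 + 80 + 40 + 40 + 35 + 30 + 20 + 15 = 355 cm.
Lower bound: ⌈355/135⌉ = 3 stock rods.
A packing using 3 stock rods:
  stock rod 1: 95 + 40 = 135
  stock rod 2: 80 + 40 + 15 = 135
  stock rod 3: 35 + 30 + 20 = 85
This matches the lower bound, so 3 is optimal.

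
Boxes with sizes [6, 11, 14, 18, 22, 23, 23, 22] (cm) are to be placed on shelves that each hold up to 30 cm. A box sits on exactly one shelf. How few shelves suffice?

Total = 23 + 23 + 22 + 22 + 18 + 14 + 11 + 6 = 139 cm.
Lower bound: ⌈139/30⌉ = 5 shelves.
A packing using 6 shelves:
  shelf 1: 23 + 6 = 29
  shelf 2: 23 = 23
  shelf 3: 22 = 22
  shelf 4: 22 = 22
  shelf 5: 18 + 11 = 29
  shelf 6: 14 = 14
No arrangement into 5 shelves stays within capacity, so 6 is optimal.

6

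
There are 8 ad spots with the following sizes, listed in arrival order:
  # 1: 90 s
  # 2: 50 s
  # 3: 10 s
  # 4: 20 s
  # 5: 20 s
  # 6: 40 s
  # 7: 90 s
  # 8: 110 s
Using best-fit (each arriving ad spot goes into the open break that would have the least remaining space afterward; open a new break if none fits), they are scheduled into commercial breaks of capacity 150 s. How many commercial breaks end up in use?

  90 → break 1 (new)  [load 90/150]
  50 → break 1  [load 140/150]
  10 → break 1  [load 150/150]
  20 → break 2 (new)  [load 20/150]
  20 → break 2  [load 40/150]
  40 → break 2  [load 80/150]
  90 → break 3 (new)  [load 90/150]
  110 → break 4 (new)  [load 110/150]
4 commercial breaks opened.

4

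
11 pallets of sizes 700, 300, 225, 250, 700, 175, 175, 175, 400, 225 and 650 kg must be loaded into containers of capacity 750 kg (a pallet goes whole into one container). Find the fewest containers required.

6

Total = 700 + 700 + 650 + 400 + 300 + 250 + 225 + 225 + 175 + 175 + 175 = 3975 kg.
Lower bound: ⌈3975/750⌉ = 6 containers.
A packing using 6 containers:
  container 1: 700 = 700
  container 2: 700 = 700
  container 3: 650 = 650
  container 4: 400 + 300 = 700
  container 5: 250 + 225 + 225 = 700
  container 6: 175 + 175 + 175 = 525
This matches the lower bound, so 6 is optimal.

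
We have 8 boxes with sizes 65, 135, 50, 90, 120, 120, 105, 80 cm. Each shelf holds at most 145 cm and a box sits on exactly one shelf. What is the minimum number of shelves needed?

6

Total = 135 + 120 + 120 + 105 + 90 + 80 + 65 + 50 = 765 cm.
Lower bound: ⌈765/145⌉ = 6 shelves.
A packing using 6 shelves:
  shelf 1: 135 = 135
  shelf 2: 120 = 120
  shelf 3: 120 = 120
  shelf 4: 105 = 105
  shelf 5: 90 + 50 = 140
  shelf 6: 80 + 65 = 145
This matches the lower bound, so 6 is optimal.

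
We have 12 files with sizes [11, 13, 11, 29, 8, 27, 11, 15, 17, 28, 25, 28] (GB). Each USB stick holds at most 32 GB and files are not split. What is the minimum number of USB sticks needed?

Total = 29 + 28 + 28 + 27 + 25 + 17 + 15 + 13 + 11 + 11 + 11 + 8 = 223 GB.
Lower bound: ⌈223/32⌉ = 7 USB sticks.
A packing using 8 USB sticks:
  USB stick 1: 29 = 29
  USB stick 2: 28 = 28
  USB stick 3: 28 = 28
  USB stick 4: 27 = 27
  USB stick 5: 25 = 25
  USB stick 6: 17 + 15 = 32
  USB stick 7: 13 + 11 + 8 = 32
  USB stick 8: 11 + 11 = 22
No arrangement into 7 USB sticks stays within capacity, so 8 is optimal.

8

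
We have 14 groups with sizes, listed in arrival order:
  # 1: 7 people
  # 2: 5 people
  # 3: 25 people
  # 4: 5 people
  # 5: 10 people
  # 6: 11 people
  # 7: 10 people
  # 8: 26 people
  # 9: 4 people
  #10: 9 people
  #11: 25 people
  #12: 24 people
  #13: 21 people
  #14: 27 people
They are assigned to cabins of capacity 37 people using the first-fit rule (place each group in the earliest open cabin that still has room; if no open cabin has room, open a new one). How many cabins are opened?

7

  7 → cabin 1 (new)  [load 7/37]
  5 → cabin 1  [load 12/37]
  25 → cabin 1  [load 37/37]
  5 → cabin 2 (new)  [load 5/37]
  10 → cabin 2  [load 15/37]
  11 → cabin 2  [load 26/37]
  10 → cabin 2  [load 36/37]
  26 → cabin 3 (new)  [load 26/37]
  4 → cabin 3  [load 30/37]
  9 → cabin 4 (new)  [load 9/37]
  25 → cabin 4  [load 34/37]
  24 → cabin 5 (new)  [load 24/37]
  21 → cabin 6 (new)  [load 21/37]
  27 → cabin 7 (new)  [load 27/37]
7 cabins opened.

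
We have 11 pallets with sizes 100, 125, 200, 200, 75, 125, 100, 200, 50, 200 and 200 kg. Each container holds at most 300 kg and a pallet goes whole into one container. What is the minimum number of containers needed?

6

Total = 200 + 200 + 200 + 200 + 200 + 125 + 125 + 100 + 100 + 75 + 50 = 1575 kg.
Lower bound: ⌈1575/300⌉ = 6 containers.
A packing using 6 containers:
  container 1: 200 + 100 = 300
  container 2: 200 + 100 = 300
  container 3: 200 + 75 = 275
  container 4: 200 + 50 = 250
  container 5: 200 = 200
  container 6: 125 + 125 = 250
This matches the lower bound, so 6 is optimal.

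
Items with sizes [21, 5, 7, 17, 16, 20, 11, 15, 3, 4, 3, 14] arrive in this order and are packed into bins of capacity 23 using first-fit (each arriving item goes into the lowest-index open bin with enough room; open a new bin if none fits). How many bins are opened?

7

  21 → bin 1 (new)  [load 21/23]
  5 → bin 2 (new)  [load 5/23]
  7 → bin 2  [load 12/23]
  17 → bin 3 (new)  [load 17/23]
  16 → bin 4 (new)  [load 16/23]
  20 → bin 5 (new)  [load 20/23]
  11 → bin 2  [load 23/23]
  15 → bin 6 (new)  [load 15/23]
  3 → bin 3  [load 20/23]
  4 → bin 4  [load 20/23]
  3 → bin 3  [load 23/23]
  14 → bin 7 (new)  [load 14/23]
7 bins opened.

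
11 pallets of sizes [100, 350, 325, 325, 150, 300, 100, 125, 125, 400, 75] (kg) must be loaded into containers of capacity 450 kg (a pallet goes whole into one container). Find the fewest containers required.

6

Total = 400 + 350 + 325 + 325 + 300 + 150 + 125 + 125 + 100 + 100 + 75 = 2375 kg.
Lower bound: ⌈2375/450⌉ = 6 containers.
A packing using 6 containers:
  container 1: 400 = 400
  container 2: 350 + 100 = 450
  container 3: 325 + 125 = 450
  container 4: 325 + 125 = 450
  container 5: 300 + 150 = 450
  container 6: 100 + 75 = 175
This matches the lower bound, so 6 is optimal.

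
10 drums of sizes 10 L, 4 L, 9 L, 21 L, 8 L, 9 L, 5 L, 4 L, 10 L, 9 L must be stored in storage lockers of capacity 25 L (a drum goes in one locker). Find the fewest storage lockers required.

Total = 21 + 10 + 10 + 9 + 9 + 9 + 8 + 5 + 4 + 4 = 89 L.
Lower bound: ⌈89/25⌉ = 4 storage lockers.
A packing using 4 storage lockers:
  locker 1: 21 + 4 = 25
  locker 2: 10 + 10 + 5 = 25
  locker 3: 9 + 9 + 4 = 22
  locker 4: 9 + 8 = 17
This matches the lower bound, so 4 is optimal.

4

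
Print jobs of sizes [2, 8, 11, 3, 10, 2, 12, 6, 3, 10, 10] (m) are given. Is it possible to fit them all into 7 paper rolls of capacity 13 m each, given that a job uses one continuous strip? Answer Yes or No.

A valid assignment using 7 paper rolls:
  roll 1: 12 = 12
  roll 2: 11 + 2 = 13
  roll 3: 10 + 3 = 13
  roll 4: 10 + 3 = 13
  roll 5: 10 + 2 = 12
  roll 6: 8 = 8
  roll 7: 6 = 6
Every load is within 13 m, so 7 paper rolls suffice.

Yes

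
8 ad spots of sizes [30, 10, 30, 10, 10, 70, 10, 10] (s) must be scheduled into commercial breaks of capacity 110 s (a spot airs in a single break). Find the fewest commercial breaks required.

Total = 70 + 30 + 30 + 10 + 10 + 10 + 10 + 10 = 180 s.
Lower bound: ⌈180/110⌉ = 2 commercial breaks.
A packing using 2 commercial breaks:
  break 1: 70 + 30 + 10 = 110
  break 2: 30 + 10 + 10 + 10 + 10 = 70
This matches the lower bound, so 2 is optimal.

2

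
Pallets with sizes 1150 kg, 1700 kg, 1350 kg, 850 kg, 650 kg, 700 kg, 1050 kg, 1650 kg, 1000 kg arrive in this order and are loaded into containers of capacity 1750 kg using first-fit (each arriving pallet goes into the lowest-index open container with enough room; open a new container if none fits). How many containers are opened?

  1150 → container 1 (new)  [load 1150/1750]
  1700 → container 2 (new)  [load 1700/1750]
  1350 → container 3 (new)  [load 1350/1750]
  850 → container 4 (new)  [load 850/1750]
  650 → container 4  [load 1500/1750]
  700 → container 5 (new)  [load 700/1750]
  1050 → container 5  [load 1750/1750]
  1650 → container 6 (new)  [load 1650/1750]
  1000 → container 7 (new)  [load 1000/1750]
7 containers opened.

7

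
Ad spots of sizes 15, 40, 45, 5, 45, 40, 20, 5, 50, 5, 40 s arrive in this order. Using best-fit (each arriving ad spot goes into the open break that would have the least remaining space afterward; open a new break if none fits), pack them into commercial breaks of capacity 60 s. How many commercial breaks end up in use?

  15 → break 1 (new)  [load 15/60]
  40 → break 1  [load 55/60]
  45 → break 2 (new)  [load 45/60]
  5 → break 1  [load 60/60]
  45 → break 3 (new)  [load 45/60]
  40 → break 4 (new)  [load 40/60]
  20 → break 4  [load 60/60]
  5 → break 2  [load 50/60]
  50 → break 5 (new)  [load 50/60]
  5 → break 2  [load 55/60]
  40 → break 6 (new)  [load 40/60]
6 commercial breaks opened.

6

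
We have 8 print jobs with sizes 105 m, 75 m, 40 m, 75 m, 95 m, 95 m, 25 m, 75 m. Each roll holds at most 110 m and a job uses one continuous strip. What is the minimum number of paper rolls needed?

7

Total = 105 + 95 + 95 + 75 + 75 + 75 + 40 + 25 = 585 m.
Lower bound: ⌈585/110⌉ = 6 paper rolls.
A packing using 7 paper rolls:
  roll 1: 105 = 105
  roll 2: 95 = 95
  roll 3: 95 = 95
  roll 4: 75 + 25 = 100
  roll 5: 75 = 75
  roll 6: 75 = 75
  roll 7: 40 = 40
No arrangement into 6 paper rolls stays within capacity, so 7 is optimal.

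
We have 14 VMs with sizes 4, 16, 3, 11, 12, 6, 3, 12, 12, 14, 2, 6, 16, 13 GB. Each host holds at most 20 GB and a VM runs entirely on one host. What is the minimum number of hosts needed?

8

Total = 16 + 16 + 14 + 13 + 12 + 12 + 12 + 11 + 6 + 6 + 4 + 3 + 3 + 2 = 130 GB.
Lower bound: ⌈130/20⌉ = 7 hosts.
Also, 8 VMs each exceed 10 GB, and no two of those can share a host, so at least 8 hosts are needed.
A packing using 8 hosts:
  host 1: 16 + 4 = 20
  host 2: 16 + 3 = 19
  host 3: 14 + 6 = 20
  host 4: 13 + 6 = 19
  host 5: 12 + 3 + 2 = 17
  host 6: 12 = 12
  host 7: 12 = 12
  host 8: 11 = 11
This matches the lower bound, so 8 is optimal.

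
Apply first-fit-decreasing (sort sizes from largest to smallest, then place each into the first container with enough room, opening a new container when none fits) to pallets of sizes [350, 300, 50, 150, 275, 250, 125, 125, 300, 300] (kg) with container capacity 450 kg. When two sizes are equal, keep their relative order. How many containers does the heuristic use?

Sorted descending: 350, 300, 300, 300, 275, 250, 150, 125, 125, 50.
  350 → container 1 (new)  [load 350/450]
  300 → container 2 (new)  [load 300/450]
  300 → container 3 (new)  [load 300/450]
  300 → container 4 (new)  [load 300/450]
  275 → container 5 (new)  [load 275/450]
  250 → container 6 (new)  [load 250/450]
  150 → container 2  [load 450/450]
  125 → container 3  [load 425/450]
  125 → container 4  [load 425/450]
  50 → container 1  [load 400/450]
6 containers opened.

6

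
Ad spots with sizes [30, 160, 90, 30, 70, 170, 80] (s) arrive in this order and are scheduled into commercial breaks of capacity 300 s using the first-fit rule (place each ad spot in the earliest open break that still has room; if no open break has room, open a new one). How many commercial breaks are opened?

  30 → break 1 (new)  [load 30/300]
  160 → break 1  [load 190/300]
  90 → break 1  [load 280/300]
  30 → break 2 (new)  [load 30/300]
  70 → break 2  [load 100/300]
  170 → break 2  [load 270/300]
  80 → break 3 (new)  [load 80/300]
3 commercial breaks opened.

3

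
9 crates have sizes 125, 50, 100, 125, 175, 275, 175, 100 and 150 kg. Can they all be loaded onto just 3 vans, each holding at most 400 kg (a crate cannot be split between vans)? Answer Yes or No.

No

Total = 1275 kg; ⌈1275/400⌉ = 4.
At least 4 vans are required, but only 3 are allowed.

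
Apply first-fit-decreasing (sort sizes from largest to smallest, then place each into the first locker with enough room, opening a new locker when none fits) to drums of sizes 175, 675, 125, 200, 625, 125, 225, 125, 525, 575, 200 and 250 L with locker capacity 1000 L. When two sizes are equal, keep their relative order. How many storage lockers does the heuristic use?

4

Sorted descending: 675, 625, 575, 525, 250, 225, 200, 200, 175, 125, 125, 125.
  675 → locker 1 (new)  [load 675/1000]
  625 → locker 2 (new)  [load 625/1000]
  575 → locker 3 (new)  [load 575/1000]
  525 → locker 4 (new)  [load 525/1000]
  250 → locker 1  [load 925/1000]
  225 → locker 2  [load 850/1000]
  200 → locker 3  [load 775/1000]
  200 → locker 3  [load 975/1000]
  175 → locker 4  [load 700/1000]
  125 → locker 2  [load 975/1000]
  125 → locker 4  [load 825/1000]
  125 → locker 4  [load 950/1000]
4 storage lockers opened.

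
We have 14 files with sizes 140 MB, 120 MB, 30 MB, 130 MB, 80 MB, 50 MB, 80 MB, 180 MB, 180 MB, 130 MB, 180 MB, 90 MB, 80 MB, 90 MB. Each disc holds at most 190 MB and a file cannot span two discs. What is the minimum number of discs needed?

10

Total = 180 + 180 + 180 + 140 + 130 + 130 + 120 + 90 + 90 + 80 + 80 + 80 + 50 + 30 = 1560 MB.
Lower bound: ⌈1560/190⌉ = 9 discs.
A packing using 10 discs:
  disc 1: 180 = 180
  disc 2: 180 = 180
  disc 3: 180 = 180
  disc 4: 140 + 50 = 190
  disc 5: 130 + 30 = 160
  disc 6: 130 = 130
  disc 7: 120 = 120
  disc 8: 90 + 90 = 180
  disc 9: 80 + 80 = 160
  disc 10: 80 = 80
No arrangement into 9 discs stays within capacity, so 10 is optimal.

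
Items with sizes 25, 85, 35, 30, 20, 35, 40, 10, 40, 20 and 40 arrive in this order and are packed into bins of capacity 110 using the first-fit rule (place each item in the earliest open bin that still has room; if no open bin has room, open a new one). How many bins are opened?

4

  25 → bin 1 (new)  [load 25/110]
  85 → bin 1  [load 110/110]
  35 → bin 2 (new)  [load 35/110]
  30 → bin 2  [load 65/110]
  20 → bin 2  [load 85/110]
  35 → bin 3 (new)  [load 35/110]
  40 → bin 3  [load 75/110]
  10 → bin 2  [load 95/110]
  40 → bin 4 (new)  [load 40/110]
  20 → bin 3  [load 95/110]
  40 → bin 4  [load 80/110]
4 bins opened.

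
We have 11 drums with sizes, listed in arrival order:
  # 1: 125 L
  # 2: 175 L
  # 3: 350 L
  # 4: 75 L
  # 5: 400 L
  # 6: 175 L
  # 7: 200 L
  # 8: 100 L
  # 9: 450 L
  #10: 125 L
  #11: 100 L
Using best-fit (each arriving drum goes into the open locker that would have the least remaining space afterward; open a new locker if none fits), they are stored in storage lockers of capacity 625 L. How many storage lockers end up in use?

4

  125 → locker 1 (new)  [load 125/625]
  175 → locker 1  [load 300/625]
  350 → locker 2 (new)  [load 350/625]
  75 → locker 2  [load 425/625]
  400 → locker 3 (new)  [load 400/625]
  175 → locker 2  [load 600/625]
  200 → locker 3  [load 600/625]
  100 → locker 1  [load 400/625]
  450 → locker 4 (new)  [load 450/625]
  125 → locker 4  [load 575/625]
  100 → locker 1  [load 500/625]
4 storage lockers opened.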